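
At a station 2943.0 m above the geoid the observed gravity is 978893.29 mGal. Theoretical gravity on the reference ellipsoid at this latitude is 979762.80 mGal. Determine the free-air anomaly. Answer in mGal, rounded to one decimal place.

38.7

Free-air correction = 0.3086 × 2943.0 = 908.21 mGal
Free-air anomaly = 978893.29 − 979762.80 + (908.21) = 38.70 mGal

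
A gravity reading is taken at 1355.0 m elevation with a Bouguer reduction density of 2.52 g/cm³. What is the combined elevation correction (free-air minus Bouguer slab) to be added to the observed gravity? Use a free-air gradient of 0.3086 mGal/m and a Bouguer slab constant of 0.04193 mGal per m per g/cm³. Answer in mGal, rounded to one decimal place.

Combined gradient = 0.3086 − 0.04193 × 2.52 = 0.2029364 mGal/m
Combined elevation correction = 0.2029364 × 1355.0 = 275.0 mGal

275.0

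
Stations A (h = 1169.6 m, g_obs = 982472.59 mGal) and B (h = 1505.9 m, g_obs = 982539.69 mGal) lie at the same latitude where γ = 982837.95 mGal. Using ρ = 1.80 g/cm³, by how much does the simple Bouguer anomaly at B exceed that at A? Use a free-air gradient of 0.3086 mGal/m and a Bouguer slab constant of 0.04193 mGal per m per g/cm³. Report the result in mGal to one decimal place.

145.5

Δg_SB(A) = 982472.59 − 982837.95 + 0.3086×1169.6 − 0.04193×1.80×1169.6 = -92.70 mGal
Δg_SB(B) = 982539.69 − 982837.95 + 0.3086×1505.9 − 0.04193×1.80×1505.9 = 52.80 mGal
Difference = 52.80 − (-92.70) = 145.50 mGal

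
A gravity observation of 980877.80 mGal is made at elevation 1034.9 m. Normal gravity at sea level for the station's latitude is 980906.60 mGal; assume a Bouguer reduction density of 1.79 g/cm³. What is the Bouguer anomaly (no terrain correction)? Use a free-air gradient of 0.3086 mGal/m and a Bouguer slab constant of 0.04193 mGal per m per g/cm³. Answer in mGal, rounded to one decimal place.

212.9

Free-air correction = 0.3086 × 1034.9 = 319.37 mGal
Free-air anomaly = 980877.80 − 980906.60 + (319.37) = 290.57 mGal
Bouguer slab correction = 0.04193 × 1.79 × 1034.9 = 77.67 mGal
Simple Bouguer anomaly = 290.57 − (77.67) = 212.90 mGal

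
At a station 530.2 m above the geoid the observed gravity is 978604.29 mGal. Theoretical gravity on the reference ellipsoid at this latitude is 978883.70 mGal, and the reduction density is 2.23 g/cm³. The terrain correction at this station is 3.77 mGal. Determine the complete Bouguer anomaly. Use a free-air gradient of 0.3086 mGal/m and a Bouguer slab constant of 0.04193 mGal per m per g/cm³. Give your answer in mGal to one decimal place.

-161.6

Free-air correction = 0.3086 × 530.2 = 163.62 mGal
Free-air anomaly = 978604.29 − 978883.70 + (163.62) = -115.79 mGal
Bouguer slab correction = 0.04193 × 2.23 × 530.2 = 49.58 mGal
Simple Bouguer anomaly = -115.79 − (49.58) = -165.37 mGal
Complete Bouguer anomaly = -165.37 + 3.77 = -161.60 mGal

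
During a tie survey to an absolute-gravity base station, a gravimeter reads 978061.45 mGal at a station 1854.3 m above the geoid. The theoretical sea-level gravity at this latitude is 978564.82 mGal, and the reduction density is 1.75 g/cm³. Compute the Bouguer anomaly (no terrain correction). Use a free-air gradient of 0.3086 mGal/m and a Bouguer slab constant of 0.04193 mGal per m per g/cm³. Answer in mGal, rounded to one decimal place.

-67.2

Free-air correction = 0.3086 × 1854.3 = 572.24 mGal
Free-air anomaly = 978061.45 − 978564.82 + (572.24) = 68.87 mGal
Bouguer slab correction = 0.04193 × 1.75 × 1854.3 = 136.06 mGal
Simple Bouguer anomaly = 68.87 − (136.06) = -67.19 mGal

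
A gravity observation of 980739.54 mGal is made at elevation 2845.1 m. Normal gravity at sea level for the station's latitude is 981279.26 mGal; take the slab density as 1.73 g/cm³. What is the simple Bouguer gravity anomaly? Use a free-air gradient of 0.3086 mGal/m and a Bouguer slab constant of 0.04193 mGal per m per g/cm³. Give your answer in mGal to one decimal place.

131.9

Free-air correction = 0.3086 × 2845.1 = 878.00 mGal
Free-air anomaly = 980739.54 − 981279.26 + (878.00) = 338.28 mGal
Bouguer slab correction = 0.04193 × 1.73 × 2845.1 = 206.38 mGal
Simple Bouguer anomaly = 338.28 − (206.38) = 131.90 mGal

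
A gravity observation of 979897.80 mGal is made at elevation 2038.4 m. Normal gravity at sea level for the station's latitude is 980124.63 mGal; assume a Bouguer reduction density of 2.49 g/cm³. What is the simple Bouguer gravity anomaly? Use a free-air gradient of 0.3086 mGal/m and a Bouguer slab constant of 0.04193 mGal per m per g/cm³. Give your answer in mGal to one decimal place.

Free-air correction = 0.3086 × 2038.4 = 629.05 mGal
Free-air anomaly = 979897.80 − 980124.63 + (629.05) = 402.22 mGal
Bouguer slab correction = 0.04193 × 2.49 × 2038.4 = 212.82 mGal
Simple Bouguer anomaly = 402.22 − (212.82) = 189.40 mGal

189.4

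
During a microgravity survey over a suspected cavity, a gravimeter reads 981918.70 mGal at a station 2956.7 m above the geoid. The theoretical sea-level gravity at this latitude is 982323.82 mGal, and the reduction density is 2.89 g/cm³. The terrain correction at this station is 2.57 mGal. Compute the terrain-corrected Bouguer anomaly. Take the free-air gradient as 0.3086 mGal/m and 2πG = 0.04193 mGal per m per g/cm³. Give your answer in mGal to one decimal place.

Free-air correction = 0.3086 × 2956.7 = 912.44 mGal
Free-air anomaly = 981918.70 − 982323.82 + (912.44) = 507.32 mGal
Bouguer slab correction = 0.04193 × 2.89 × 2956.7 = 358.29 mGal
Simple Bouguer anomaly = 507.32 − (358.29) = 149.03 mGal
Complete Bouguer anomaly = 149.03 + 2.57 = 151.60 mGal

151.6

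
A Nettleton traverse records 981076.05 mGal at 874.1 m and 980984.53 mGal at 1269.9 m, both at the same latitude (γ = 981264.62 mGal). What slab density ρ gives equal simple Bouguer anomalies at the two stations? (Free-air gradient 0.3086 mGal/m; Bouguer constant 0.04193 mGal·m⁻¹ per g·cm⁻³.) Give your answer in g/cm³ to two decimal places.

1.85

Δg_obs = 980984.53 − 981076.05 = -91.52 mGal over Δh = 1269.9 − 874.1 = 395.8 m
Equal Bouguer anomalies ⇒ Δg_obs + (0.3086 − 0.04193ρ)·Δh = 0
0.3086 − 0.04193ρ = −Δg_obs/Δh = 0.23123
ρ = (0.3086 − 0.23123) / 0.04193 = 1.85 g/cm³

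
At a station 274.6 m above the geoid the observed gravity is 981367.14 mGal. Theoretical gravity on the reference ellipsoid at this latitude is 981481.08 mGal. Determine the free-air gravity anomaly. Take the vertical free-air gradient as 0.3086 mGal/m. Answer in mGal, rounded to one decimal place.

Free-air correction = 0.3086 × 274.6 = 84.74 mGal
Free-air anomaly = 981367.14 − 981481.08 + (84.74) = -29.20 mGal

-29.2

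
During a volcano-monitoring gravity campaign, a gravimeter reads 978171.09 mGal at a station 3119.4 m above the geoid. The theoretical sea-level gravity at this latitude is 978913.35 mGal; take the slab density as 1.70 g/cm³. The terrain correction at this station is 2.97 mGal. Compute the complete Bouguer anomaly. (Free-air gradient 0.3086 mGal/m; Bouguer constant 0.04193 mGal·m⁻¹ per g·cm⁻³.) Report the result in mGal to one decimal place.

Free-air correction = 0.3086 × 3119.4 = 962.65 mGal
Free-air anomaly = 978171.09 − 978913.35 + (962.65) = 220.39 mGal
Bouguer slab correction = 0.04193 × 1.70 × 3119.4 = 222.35 mGal
Simple Bouguer anomaly = 220.39 − (222.35) = -1.96 mGal
Complete Bouguer anomaly = -1.96 + 2.97 = 1.01 mGal

1.0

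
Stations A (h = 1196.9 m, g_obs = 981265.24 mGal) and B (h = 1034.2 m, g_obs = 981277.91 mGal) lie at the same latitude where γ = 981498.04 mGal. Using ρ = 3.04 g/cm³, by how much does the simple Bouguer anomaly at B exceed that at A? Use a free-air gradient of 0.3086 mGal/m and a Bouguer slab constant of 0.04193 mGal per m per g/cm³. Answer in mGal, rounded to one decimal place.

-16.8

Δg_SB(A) = 981265.24 − 981498.04 + 0.3086×1196.9 − 0.04193×3.04×1196.9 = -16.00 mGal
Δg_SB(B) = 981277.91 − 981498.04 + 0.3086×1034.2 − 0.04193×3.04×1034.2 = -32.80 mGal
Difference = -32.80 − (-16.00) = -16.80 mGal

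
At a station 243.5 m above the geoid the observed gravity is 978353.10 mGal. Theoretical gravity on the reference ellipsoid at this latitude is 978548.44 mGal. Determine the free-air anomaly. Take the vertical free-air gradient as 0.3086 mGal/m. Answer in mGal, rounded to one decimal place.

-120.2

Free-air correction = 0.3086 × 243.5 = 75.14 mGal
Free-air anomaly = 978353.10 − 978548.44 + (75.14) = -120.20 mGal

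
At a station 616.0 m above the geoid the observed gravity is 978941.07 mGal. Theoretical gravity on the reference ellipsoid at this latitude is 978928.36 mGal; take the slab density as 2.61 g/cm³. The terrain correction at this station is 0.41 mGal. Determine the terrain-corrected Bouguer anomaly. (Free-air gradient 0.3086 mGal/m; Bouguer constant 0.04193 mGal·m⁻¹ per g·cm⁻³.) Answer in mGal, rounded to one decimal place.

Free-air correction = 0.3086 × 616.0 = 190.10 mGal
Free-air anomaly = 978941.07 − 978928.36 + (190.10) = 202.81 mGal
Bouguer slab correction = 0.04193 × 2.61 × 616.0 = 67.41 mGal
Simple Bouguer anomaly = 202.81 − (67.41) = 135.40 mGal
Complete Bouguer anomaly = 135.40 + 0.41 = 135.81 mGal

135.8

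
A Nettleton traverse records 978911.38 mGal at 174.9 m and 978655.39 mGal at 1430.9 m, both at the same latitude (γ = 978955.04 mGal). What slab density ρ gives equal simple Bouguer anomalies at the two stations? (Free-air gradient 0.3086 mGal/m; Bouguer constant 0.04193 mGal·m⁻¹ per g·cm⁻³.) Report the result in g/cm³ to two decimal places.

Δg_obs = 978655.39 − 978911.38 = -255.99 mGal over Δh = 1430.9 − 174.9 = 1256.0 m
Equal Bouguer anomalies ⇒ Δg_obs + (0.3086 − 0.04193ρ)·Δh = 0
0.3086 − 0.04193ρ = −Δg_obs/Δh = 0.20381
ρ = (0.3086 − 0.20381) / 0.04193 = 2.50 g/cm³

2.50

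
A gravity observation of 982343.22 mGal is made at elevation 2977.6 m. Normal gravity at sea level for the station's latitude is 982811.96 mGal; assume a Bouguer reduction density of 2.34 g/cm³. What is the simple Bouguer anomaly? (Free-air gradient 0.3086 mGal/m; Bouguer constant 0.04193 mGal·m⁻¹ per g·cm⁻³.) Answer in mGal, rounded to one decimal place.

Free-air correction = 0.3086 × 2977.6 = 918.89 mGal
Free-air anomaly = 982343.22 − 982811.96 + (918.89) = 450.15 mGal
Bouguer slab correction = 0.04193 × 2.34 × 2977.6 = 292.15 mGal
Simple Bouguer anomaly = 450.15 − (292.15) = 158.00 mGal

158.0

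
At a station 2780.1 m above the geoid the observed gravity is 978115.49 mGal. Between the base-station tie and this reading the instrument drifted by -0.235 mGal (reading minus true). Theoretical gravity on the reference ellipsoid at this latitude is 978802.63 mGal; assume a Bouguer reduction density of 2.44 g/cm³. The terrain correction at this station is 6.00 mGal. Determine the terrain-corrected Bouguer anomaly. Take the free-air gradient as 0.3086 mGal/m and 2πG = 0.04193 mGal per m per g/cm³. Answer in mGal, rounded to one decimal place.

Drift-corrected reading = 978115.49 − (-0.235) = 978115.725 mGal
Free-air correction = 0.3086 × 2780.1 = 857.94 mGal
Free-air anomaly = 978115.725 − 978802.63 + (857.94) = 171.035 mGal
Bouguer slab correction = 0.04193 × 2.44 × 2780.1 = 284.43 mGal
Simple Bouguer anomaly = 171.035 − (284.43) = -113.395 mGal
Complete Bouguer anomaly = -113.395 + 6.00 = -107.395 mGal

-107.4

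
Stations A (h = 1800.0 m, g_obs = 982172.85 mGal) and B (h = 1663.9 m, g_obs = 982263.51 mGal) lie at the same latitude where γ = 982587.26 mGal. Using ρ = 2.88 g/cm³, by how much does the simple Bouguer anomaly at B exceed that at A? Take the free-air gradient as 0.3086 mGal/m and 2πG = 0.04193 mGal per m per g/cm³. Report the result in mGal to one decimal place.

65.1

Δg_SB(A) = 982172.85 − 982587.26 + 0.3086×1800.0 − 0.04193×2.88×1800.0 = -76.30 mGal
Δg_SB(B) = 982263.51 − 982587.26 + 0.3086×1663.9 − 0.04193×2.88×1663.9 = -11.20 mGal
Difference = -11.20 − (-76.30) = 65.10 mGal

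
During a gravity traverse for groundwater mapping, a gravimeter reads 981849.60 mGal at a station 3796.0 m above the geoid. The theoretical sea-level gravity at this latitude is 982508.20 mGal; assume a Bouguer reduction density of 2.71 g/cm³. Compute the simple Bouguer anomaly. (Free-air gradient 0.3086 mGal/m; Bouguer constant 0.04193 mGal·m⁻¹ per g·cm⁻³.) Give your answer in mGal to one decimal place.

Free-air correction = 0.3086 × 3796.0 = 1171.45 mGal
Free-air anomaly = 981849.60 − 982508.20 + (1171.45) = 512.85 mGal
Bouguer slab correction = 0.04193 × 2.71 × 3796.0 = 431.34 mGal
Simple Bouguer anomaly = 512.85 − (431.34) = 81.51 mGal

81.5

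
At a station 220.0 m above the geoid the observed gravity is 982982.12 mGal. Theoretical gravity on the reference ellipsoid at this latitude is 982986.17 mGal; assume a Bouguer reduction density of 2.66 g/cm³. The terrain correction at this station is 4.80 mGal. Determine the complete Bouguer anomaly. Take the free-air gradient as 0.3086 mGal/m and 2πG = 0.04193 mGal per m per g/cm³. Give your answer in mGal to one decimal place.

44.1

Free-air correction = 0.3086 × 220.0 = 67.89 mGal
Free-air anomaly = 982982.12 − 982986.17 + (67.89) = 63.84 mGal
Bouguer slab correction = 0.04193 × 2.66 × 220.0 = 24.54 mGal
Simple Bouguer anomaly = 63.84 − (24.54) = 39.30 mGal
Complete Bouguer anomaly = 39.30 + 4.80 = 44.10 mGal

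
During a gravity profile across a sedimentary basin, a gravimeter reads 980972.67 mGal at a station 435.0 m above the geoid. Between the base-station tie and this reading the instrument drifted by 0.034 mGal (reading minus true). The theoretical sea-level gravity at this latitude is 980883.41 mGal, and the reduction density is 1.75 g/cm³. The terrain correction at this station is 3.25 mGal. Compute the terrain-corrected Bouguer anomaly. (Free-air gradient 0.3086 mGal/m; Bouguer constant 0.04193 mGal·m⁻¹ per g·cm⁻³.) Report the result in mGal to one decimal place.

Drift-corrected reading = 980972.67 − (0.034) = 980972.636 mGal
Free-air correction = 0.3086 × 435.0 = 134.24 mGal
Free-air anomaly = 980972.636 − 980883.41 + (134.24) = 223.466 mGal
Bouguer slab correction = 0.04193 × 1.75 × 435.0 = 31.92 mGal
Simple Bouguer anomaly = 223.466 − (31.92) = 191.546 mGal
Complete Bouguer anomaly = 191.546 + 3.25 = 194.796 mGal

194.8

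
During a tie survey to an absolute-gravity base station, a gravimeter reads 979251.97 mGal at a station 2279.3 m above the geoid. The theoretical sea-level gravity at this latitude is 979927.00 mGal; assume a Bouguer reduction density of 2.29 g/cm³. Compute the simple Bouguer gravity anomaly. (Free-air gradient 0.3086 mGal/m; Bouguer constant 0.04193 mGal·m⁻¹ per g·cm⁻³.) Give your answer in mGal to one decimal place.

Free-air correction = 0.3086 × 2279.3 = 703.39 mGal
Free-air anomaly = 979251.97 − 979927.00 + (703.39) = 28.36 mGal
Bouguer slab correction = 0.04193 × 2.29 × 2279.3 = 218.86 mGal
Simple Bouguer anomaly = 28.36 − (218.86) = -190.50 mGal

-190.5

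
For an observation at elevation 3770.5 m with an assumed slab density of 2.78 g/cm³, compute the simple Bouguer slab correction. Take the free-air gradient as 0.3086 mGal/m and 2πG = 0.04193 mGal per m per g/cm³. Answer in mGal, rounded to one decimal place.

Bouguer slab correction = 0.04193 × 2.78 × 3770.5 = 439.5 mGal

439.5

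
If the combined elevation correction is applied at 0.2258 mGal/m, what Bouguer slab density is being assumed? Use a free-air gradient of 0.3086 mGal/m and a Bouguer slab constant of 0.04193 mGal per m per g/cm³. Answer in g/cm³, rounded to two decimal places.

0.2258 = 0.3086 − 0.04193 × ρ
ρ = (0.3086 − 0.2258) / 0.04193 = 1.97 g/cm³

1.97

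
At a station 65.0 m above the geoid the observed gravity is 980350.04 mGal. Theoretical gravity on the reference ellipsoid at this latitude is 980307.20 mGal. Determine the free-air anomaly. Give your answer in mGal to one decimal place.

Free-air correction = 0.3086 × 65.0 = 20.06 mGal
Free-air anomaly = 980350.04 − 980307.20 + (20.06) = 62.90 mGal

62.9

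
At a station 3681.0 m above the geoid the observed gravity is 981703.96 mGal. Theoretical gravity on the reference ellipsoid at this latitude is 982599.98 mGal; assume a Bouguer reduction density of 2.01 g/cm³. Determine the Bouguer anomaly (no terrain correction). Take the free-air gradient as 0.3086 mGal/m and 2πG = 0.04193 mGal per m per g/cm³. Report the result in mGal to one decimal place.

Free-air correction = 0.3086 × 3681.0 = 1135.96 mGal
Free-air anomaly = 981703.96 − 982599.98 + (1135.96) = 239.94 mGal
Bouguer slab correction = 0.04193 × 2.01 × 3681.0 = 310.23 mGal
Simple Bouguer anomaly = 239.94 − (310.23) = -70.29 mGal

-70.3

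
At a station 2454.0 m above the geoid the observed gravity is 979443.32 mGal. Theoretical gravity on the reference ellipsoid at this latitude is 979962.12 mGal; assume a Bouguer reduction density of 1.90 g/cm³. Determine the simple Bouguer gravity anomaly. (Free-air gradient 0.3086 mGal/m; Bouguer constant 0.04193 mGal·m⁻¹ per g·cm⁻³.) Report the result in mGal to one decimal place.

Free-air correction = 0.3086 × 2454.0 = 757.30 mGal
Free-air anomaly = 979443.32 − 979962.12 + (757.30) = 238.50 mGal
Bouguer slab correction = 0.04193 × 1.90 × 2454.0 = 195.50 mGal
Simple Bouguer anomaly = 238.50 − (195.50) = 43.00 mGal

43.0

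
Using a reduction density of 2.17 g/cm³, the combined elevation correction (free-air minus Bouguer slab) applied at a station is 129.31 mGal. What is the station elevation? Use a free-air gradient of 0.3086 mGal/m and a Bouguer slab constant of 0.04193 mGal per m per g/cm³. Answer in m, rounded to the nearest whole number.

Combined gradient = 0.3086 − 0.04193 × 2.17 = 0.2176119 mGal/m
h = 129.31 / 0.2176119 = 594.22 m

594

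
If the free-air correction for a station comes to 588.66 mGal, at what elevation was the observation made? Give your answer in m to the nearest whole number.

1908

h = 588.66 / 0.3086 = 1907.52 m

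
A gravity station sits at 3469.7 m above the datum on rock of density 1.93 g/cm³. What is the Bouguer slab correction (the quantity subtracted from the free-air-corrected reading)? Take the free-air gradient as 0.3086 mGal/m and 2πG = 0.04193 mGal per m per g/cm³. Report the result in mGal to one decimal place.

Bouguer slab correction = 0.04193 × 1.93 × 3469.7 = 280.8 mGal

280.8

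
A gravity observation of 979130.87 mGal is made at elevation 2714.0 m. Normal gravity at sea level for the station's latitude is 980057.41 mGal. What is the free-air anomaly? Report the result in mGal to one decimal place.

-89.0

Free-air correction = 0.3086 × 2714.0 = 837.54 mGal
Free-air anomaly = 979130.87 − 980057.41 + (837.54) = -89.00 mGal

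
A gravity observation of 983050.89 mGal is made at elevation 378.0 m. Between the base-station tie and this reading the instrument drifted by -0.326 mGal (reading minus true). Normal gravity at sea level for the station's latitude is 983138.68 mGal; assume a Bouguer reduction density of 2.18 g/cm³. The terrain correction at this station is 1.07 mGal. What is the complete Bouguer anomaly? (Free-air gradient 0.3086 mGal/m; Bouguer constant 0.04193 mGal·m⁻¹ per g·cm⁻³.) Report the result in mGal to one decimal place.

Drift-corrected reading = 983050.89 − (-0.326) = 983051.216 mGal
Free-air correction = 0.3086 × 378.0 = 116.65 mGal
Free-air anomaly = 983051.216 − 983138.68 + (116.65) = 29.186 mGal
Bouguer slab correction = 0.04193 × 2.18 × 378.0 = 34.55 mGal
Simple Bouguer anomaly = 29.186 − (34.55) = -5.364 mGal
Complete Bouguer anomaly = -5.364 + 1.07 = -4.294 mGal

-4.3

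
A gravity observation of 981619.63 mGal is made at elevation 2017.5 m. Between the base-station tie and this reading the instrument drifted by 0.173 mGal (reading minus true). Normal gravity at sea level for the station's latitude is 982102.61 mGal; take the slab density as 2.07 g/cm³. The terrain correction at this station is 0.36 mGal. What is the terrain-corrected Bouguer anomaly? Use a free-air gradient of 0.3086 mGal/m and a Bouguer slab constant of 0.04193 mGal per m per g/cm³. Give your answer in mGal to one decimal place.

-35.3

Drift-corrected reading = 981619.63 − (0.173) = 981619.457 mGal
Free-air correction = 0.3086 × 2017.5 = 622.60 mGal
Free-air anomaly = 981619.457 − 982102.61 + (622.60) = 139.447 mGal
Bouguer slab correction = 0.04193 × 2.07 × 2017.5 = 175.11 mGal
Simple Bouguer anomaly = 139.447 − (175.11) = -35.663 mGal
Complete Bouguer anomaly = -35.663 + 0.36 = -35.303 mGal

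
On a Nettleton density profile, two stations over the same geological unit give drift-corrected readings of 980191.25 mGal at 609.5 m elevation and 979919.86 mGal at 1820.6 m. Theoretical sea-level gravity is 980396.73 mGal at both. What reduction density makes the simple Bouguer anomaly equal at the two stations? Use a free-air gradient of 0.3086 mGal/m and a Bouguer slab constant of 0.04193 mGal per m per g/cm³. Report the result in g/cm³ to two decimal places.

2.02

Δg_obs = 979919.86 − 980191.25 = -271.39 mGal over Δh = 1820.6 − 609.5 = 1211.1 m
Equal Bouguer anomalies ⇒ Δg_obs + (0.3086 − 0.04193ρ)·Δh = 0
0.3086 − 0.04193ρ = −Δg_obs/Δh = 0.22409
ρ = (0.3086 − 0.22409) / 0.04193 = 2.02 g/cm³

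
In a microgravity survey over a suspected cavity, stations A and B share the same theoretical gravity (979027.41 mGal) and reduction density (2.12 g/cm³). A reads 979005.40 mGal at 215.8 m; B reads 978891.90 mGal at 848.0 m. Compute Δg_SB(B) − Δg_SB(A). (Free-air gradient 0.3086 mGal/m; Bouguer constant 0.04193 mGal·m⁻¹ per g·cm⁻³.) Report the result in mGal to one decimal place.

25.4

Δg_SB(A) = 979005.40 − 979027.41 + 0.3086×215.8 − 0.04193×2.12×215.8 = 25.40 mGal
Δg_SB(B) = 978891.90 − 979027.41 + 0.3086×848.0 − 0.04193×2.12×848.0 = 50.80 mGal
Difference = 50.80 − (25.40) = 25.40 mGal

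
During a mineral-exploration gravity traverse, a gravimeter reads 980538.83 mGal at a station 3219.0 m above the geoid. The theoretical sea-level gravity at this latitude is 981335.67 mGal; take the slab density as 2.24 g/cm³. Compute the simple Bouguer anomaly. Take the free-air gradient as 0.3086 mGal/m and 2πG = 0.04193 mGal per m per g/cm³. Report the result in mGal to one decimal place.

Free-air correction = 0.3086 × 3219.0 = 993.38 mGal
Free-air anomaly = 980538.83 − 981335.67 + (993.38) = 196.54 mGal
Bouguer slab correction = 0.04193 × 2.24 × 3219.0 = 302.34 mGal
Simple Bouguer anomaly = 196.54 − (302.34) = -105.80 mGal

-105.8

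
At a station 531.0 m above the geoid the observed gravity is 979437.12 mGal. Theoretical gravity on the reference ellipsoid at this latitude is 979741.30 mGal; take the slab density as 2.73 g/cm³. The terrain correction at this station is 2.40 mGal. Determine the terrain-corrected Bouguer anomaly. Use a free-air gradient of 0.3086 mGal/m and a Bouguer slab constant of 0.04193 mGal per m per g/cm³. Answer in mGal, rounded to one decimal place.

-198.7

Free-air correction = 0.3086 × 531.0 = 163.87 mGal
Free-air anomaly = 979437.12 − 979741.30 + (163.87) = -140.31 mGal
Bouguer slab correction = 0.04193 × 2.73 × 531.0 = 60.78 mGal
Simple Bouguer anomaly = -140.31 − (60.78) = -201.09 mGal
Complete Bouguer anomaly = -201.09 + 2.40 = -198.69 mGal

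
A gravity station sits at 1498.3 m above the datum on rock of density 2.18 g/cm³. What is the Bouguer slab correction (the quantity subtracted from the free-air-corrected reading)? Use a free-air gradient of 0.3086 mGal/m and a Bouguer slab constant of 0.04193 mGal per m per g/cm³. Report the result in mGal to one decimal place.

137.0

Bouguer slab correction = 0.04193 × 2.18 × 1498.3 = 137.0 mGal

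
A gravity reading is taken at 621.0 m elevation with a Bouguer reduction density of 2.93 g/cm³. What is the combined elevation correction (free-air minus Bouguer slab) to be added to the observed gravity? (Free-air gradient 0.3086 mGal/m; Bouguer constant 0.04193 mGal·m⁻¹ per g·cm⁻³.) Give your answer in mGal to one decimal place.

Combined gradient = 0.3086 − 0.04193 × 2.93 = 0.1857451 mGal/m
Combined elevation correction = 0.1857451 × 621.0 = 115.3 mGal

115.3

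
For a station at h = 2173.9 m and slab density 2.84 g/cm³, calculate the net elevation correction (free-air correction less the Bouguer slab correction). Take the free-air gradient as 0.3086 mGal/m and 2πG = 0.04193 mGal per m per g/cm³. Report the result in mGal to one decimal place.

Combined gradient = 0.3086 − 0.04193 × 2.84 = 0.1895188 mGal/m
Combined elevation correction = 0.1895188 × 2173.9 = 412.0 mGal

412.0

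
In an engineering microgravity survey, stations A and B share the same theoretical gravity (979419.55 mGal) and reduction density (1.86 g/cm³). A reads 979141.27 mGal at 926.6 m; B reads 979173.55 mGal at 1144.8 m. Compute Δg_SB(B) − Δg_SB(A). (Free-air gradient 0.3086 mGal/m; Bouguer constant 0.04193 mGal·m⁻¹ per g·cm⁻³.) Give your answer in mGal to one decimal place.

Δg_SB(A) = 979141.27 − 979419.55 + 0.3086×926.6 − 0.04193×1.86×926.6 = -64.60 mGal
Δg_SB(B) = 979173.55 − 979419.55 + 0.3086×1144.8 − 0.04193×1.86×1144.8 = 18.00 mGal
Difference = 18.00 − (-64.60) = 82.60 mGal

82.6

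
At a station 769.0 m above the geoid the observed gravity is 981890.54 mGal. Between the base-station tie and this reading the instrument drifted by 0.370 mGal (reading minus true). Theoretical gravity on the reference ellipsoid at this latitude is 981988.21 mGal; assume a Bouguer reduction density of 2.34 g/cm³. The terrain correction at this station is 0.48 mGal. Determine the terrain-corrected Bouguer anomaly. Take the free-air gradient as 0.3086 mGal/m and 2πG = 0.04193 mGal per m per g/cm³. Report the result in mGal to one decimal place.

64.3

Drift-corrected reading = 981890.54 − (0.370) = 981890.170 mGal
Free-air correction = 0.3086 × 769.0 = 237.31 mGal
Free-air anomaly = 981890.170 − 981988.21 + (237.31) = 139.270 mGal
Bouguer slab correction = 0.04193 × 2.34 × 769.0 = 75.45 mGal
Simple Bouguer anomaly = 139.270 − (75.45) = 63.820 mGal
Complete Bouguer anomaly = 63.820 + 0.48 = 64.300 mGal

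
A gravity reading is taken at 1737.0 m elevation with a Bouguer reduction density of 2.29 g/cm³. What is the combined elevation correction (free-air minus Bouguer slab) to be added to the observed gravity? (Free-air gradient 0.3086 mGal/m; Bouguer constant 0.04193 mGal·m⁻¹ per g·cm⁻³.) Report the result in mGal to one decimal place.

369.3

Combined gradient = 0.3086 − 0.04193 × 2.29 = 0.2125803 mGal/m
Combined elevation correction = 0.2125803 × 1737.0 = 369.3 mGal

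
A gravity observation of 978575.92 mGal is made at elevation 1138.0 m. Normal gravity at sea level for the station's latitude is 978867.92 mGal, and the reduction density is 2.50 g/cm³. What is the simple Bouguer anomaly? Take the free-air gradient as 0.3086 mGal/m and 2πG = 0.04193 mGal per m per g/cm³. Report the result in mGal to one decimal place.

-60.1

Free-air correction = 0.3086 × 1138.0 = 351.19 mGal
Free-air anomaly = 978575.92 − 978867.92 + (351.19) = 59.19 mGal
Bouguer slab correction = 0.04193 × 2.50 × 1138.0 = 119.29 mGal
Simple Bouguer anomaly = 59.19 − (119.29) = -60.10 mGal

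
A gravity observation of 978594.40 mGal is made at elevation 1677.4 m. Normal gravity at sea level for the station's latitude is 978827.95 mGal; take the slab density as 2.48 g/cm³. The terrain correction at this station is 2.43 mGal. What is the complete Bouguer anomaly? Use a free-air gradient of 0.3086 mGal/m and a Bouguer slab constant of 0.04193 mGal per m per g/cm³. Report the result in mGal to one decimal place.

112.1

Free-air correction = 0.3086 × 1677.4 = 517.65 mGal
Free-air anomaly = 978594.40 − 978827.95 + (517.65) = 284.10 mGal
Bouguer slab correction = 0.04193 × 2.48 × 1677.4 = 174.43 mGal
Simple Bouguer anomaly = 284.10 − (174.43) = 109.67 mGal
Complete Bouguer anomaly = 109.67 + 2.43 = 112.10 mGal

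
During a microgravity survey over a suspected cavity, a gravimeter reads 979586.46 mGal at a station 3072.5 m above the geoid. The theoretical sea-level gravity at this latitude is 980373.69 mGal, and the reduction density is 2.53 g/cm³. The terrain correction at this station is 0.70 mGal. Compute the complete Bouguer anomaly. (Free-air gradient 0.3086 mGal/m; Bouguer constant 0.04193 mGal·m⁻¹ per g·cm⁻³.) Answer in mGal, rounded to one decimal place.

-164.3

Free-air correction = 0.3086 × 3072.5 = 948.17 mGal
Free-air anomaly = 979586.46 − 980373.69 + (948.17) = 160.94 mGal
Bouguer slab correction = 0.04193 × 2.53 × 3072.5 = 325.94 mGal
Simple Bouguer anomaly = 160.94 − (325.94) = -165.00 mGal
Complete Bouguer anomaly = -165.00 + 0.70 = -164.30 mGal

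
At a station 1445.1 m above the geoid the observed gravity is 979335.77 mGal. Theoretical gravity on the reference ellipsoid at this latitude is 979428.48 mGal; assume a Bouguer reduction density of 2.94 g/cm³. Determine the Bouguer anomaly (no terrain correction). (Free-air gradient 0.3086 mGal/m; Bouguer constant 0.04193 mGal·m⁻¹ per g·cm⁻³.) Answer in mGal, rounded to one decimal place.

175.1

Free-air correction = 0.3086 × 1445.1 = 445.96 mGal
Free-air anomaly = 979335.77 − 979428.48 + (445.96) = 353.25 mGal
Bouguer slab correction = 0.04193 × 2.94 × 1445.1 = 178.14 mGal
Simple Bouguer anomaly = 353.25 − (178.14) = 175.11 mGal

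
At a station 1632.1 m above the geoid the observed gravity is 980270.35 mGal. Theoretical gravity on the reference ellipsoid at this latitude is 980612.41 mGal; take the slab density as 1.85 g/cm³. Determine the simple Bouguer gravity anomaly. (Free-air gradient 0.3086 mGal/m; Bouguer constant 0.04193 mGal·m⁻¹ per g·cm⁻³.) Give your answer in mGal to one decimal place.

35.0

Free-air correction = 0.3086 × 1632.1 = 503.67 mGal
Free-air anomaly = 980270.35 − 980612.41 + (503.67) = 161.61 mGal
Bouguer slab correction = 0.04193 × 1.85 × 1632.1 = 126.60 mGal
Simple Bouguer anomaly = 161.61 − (126.60) = 35.01 mGal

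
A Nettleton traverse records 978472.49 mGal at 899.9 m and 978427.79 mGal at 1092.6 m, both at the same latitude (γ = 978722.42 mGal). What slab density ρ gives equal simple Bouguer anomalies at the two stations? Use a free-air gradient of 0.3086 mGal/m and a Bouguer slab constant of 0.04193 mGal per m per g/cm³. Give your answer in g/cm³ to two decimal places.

Δg_obs = 978427.79 − 978472.49 = -44.70 mGal over Δh = 1092.6 − 899.9 = 192.7 m
Equal Bouguer anomalies ⇒ Δg_obs + (0.3086 − 0.04193ρ)·Δh = 0
0.3086 − 0.04193ρ = −Δg_obs/Δh = 0.23197
ρ = (0.3086 − 0.23197) / 0.04193 = 1.83 g/cm³

1.83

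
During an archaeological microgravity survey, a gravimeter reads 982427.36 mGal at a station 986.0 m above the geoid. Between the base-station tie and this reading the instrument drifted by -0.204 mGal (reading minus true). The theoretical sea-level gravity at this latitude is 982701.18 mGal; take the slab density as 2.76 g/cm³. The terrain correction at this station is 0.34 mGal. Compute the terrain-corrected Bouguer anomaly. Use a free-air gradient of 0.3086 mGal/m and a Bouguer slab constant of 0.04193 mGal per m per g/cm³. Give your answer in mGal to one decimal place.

Drift-corrected reading = 982427.36 − (-0.204) = 982427.564 mGal
Free-air correction = 0.3086 × 986.0 = 304.28 mGal
Free-air anomaly = 982427.564 − 982701.18 + (304.28) = 30.664 mGal
Bouguer slab correction = 0.04193 × 2.76 × 986.0 = 114.11 mGal
Simple Bouguer anomaly = 30.664 − (114.11) = -83.446 mGal
Complete Bouguer anomaly = -83.446 + 0.34 = -83.106 mGal

-83.1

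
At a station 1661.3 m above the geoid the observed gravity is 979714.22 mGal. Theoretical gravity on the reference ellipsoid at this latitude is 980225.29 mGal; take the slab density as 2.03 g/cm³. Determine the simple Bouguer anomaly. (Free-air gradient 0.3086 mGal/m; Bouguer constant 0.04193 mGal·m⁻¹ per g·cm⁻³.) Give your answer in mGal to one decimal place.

Free-air correction = 0.3086 × 1661.3 = 512.68 mGal
Free-air anomaly = 979714.22 − 980225.29 + (512.68) = 1.61 mGal
Bouguer slab correction = 0.04193 × 2.03 × 1661.3 = 141.41 mGal
Simple Bouguer anomaly = 1.61 − (141.41) = -139.80 mGal

-139.8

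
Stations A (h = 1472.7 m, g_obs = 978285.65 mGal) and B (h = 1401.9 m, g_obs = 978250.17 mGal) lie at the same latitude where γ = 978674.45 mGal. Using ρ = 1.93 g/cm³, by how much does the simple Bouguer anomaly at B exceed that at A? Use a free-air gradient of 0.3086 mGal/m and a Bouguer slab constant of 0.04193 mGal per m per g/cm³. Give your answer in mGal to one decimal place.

-51.6

Δg_SB(A) = 978285.65 − 978674.45 + 0.3086×1472.7 − 0.04193×1.93×1472.7 = -53.50 mGal
Δg_SB(B) = 978250.17 − 978674.45 + 0.3086×1401.9 − 0.04193×1.93×1401.9 = -105.10 mGal
Difference = -105.10 − (-53.50) = -51.60 mGal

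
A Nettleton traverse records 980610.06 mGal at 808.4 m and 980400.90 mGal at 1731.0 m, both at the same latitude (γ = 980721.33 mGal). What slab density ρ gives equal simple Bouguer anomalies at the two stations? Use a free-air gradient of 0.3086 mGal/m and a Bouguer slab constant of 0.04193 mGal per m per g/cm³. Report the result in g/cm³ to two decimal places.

Δg_obs = 980400.90 − 980610.06 = -209.16 mGal over Δh = 1731.0 − 808.4 = 922.6 m
Equal Bouguer anomalies ⇒ Δg_obs + (0.3086 − 0.04193ρ)·Δh = 0
0.3086 − 0.04193ρ = −Δg_obs/Δh = 0.22671
ρ = (0.3086 − 0.22671) / 0.04193 = 1.95 g/cm³

1.95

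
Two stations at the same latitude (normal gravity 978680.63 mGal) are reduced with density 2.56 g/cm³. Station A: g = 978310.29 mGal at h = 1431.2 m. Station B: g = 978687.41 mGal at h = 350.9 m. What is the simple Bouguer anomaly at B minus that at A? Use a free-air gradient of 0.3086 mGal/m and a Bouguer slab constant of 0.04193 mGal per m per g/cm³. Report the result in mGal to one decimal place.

159.7

Δg_SB(A) = 978310.29 − 978680.63 + 0.3086×1431.2 − 0.04193×2.56×1431.2 = -82.30 mGal
Δg_SB(B) = 978687.41 − 978680.63 + 0.3086×350.9 − 0.04193×2.56×350.9 = 77.40 mGal
Difference = 77.40 − (-82.30) = 159.70 mGal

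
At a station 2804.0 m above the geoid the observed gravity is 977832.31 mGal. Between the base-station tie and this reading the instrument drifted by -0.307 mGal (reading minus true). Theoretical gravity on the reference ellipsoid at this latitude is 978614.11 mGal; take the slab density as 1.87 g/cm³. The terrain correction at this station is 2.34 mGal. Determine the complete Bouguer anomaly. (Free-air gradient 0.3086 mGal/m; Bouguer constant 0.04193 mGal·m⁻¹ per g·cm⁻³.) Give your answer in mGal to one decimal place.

-133.7

Drift-corrected reading = 977832.31 − (-0.307) = 977832.617 mGal
Free-air correction = 0.3086 × 2804.0 = 865.31 mGal
Free-air anomaly = 977832.617 − 978614.11 + (865.31) = 83.817 mGal
Bouguer slab correction = 0.04193 × 1.87 × 2804.0 = 219.86 mGal
Simple Bouguer anomaly = 83.817 − (219.86) = -136.043 mGal
Complete Bouguer anomaly = -136.043 + 2.34 = -133.703 mGal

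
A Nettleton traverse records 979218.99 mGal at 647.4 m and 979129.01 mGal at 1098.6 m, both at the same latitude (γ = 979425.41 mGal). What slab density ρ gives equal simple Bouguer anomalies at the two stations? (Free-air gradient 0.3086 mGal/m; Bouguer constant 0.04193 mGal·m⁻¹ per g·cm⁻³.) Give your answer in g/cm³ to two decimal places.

Δg_obs = 979129.01 − 979218.99 = -89.98 mGal over Δh = 1098.6 − 647.4 = 451.2 m
Equal Bouguer anomalies ⇒ Δg_obs + (0.3086 − 0.04193ρ)·Δh = 0
0.3086 − 0.04193ρ = −Δg_obs/Δh = 0.19942
ρ = (0.3086 − 0.19942) / 0.04193 = 2.60 g/cm³

2.60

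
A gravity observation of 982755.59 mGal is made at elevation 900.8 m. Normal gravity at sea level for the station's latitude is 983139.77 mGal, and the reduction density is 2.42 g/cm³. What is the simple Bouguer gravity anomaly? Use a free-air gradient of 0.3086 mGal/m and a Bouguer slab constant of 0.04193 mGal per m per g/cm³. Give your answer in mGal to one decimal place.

Free-air correction = 0.3086 × 900.8 = 277.99 mGal
Free-air anomaly = 982755.59 − 983139.77 + (277.99) = -106.19 mGal
Bouguer slab correction = 0.04193 × 2.42 × 900.8 = 91.40 mGal
Simple Bouguer anomaly = -106.19 − (91.40) = -197.59 mGal

-197.6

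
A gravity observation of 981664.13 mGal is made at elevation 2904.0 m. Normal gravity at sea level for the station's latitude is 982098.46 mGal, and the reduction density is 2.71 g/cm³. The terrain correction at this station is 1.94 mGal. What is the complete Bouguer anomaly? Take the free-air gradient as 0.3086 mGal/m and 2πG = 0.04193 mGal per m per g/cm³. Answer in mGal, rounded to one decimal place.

Free-air correction = 0.3086 × 2904.0 = 896.17 mGal
Free-air anomaly = 981664.13 − 982098.46 + (896.17) = 461.84 mGal
Bouguer slab correction = 0.04193 × 2.71 × 2904.0 = 329.98 mGal
Simple Bouguer anomaly = 461.84 − (329.98) = 131.86 mGal
Complete Bouguer anomaly = 131.86 + 1.94 = 133.80 mGal

133.8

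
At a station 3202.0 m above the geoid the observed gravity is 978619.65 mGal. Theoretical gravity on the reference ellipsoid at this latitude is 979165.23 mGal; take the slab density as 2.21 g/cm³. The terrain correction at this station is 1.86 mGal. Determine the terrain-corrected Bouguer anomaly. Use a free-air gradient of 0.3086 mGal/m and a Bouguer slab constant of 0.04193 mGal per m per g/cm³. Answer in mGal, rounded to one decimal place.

Free-air correction = 0.3086 × 3202.0 = 988.14 mGal
Free-air anomaly = 978619.65 − 979165.23 + (988.14) = 442.56 mGal
Bouguer slab correction = 0.04193 × 2.21 × 3202.0 = 296.71 mGal
Simple Bouguer anomaly = 442.56 − (296.71) = 145.85 mGal
Complete Bouguer anomaly = 145.85 + 1.86 = 147.71 mGal

147.7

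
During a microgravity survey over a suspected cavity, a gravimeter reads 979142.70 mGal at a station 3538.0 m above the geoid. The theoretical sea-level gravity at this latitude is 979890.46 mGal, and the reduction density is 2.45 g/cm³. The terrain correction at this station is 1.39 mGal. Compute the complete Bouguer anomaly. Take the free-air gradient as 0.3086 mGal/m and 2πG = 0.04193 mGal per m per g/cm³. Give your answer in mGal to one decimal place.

Free-air correction = 0.3086 × 3538.0 = 1091.83 mGal
Free-air anomaly = 979142.70 − 979890.46 + (1091.83) = 344.07 mGal
Bouguer slab correction = 0.04193 × 2.45 × 3538.0 = 363.45 mGal
Simple Bouguer anomaly = 344.07 − (363.45) = -19.38 mGal
Complete Bouguer anomaly = -19.38 + 1.39 = -17.99 mGal

-18.0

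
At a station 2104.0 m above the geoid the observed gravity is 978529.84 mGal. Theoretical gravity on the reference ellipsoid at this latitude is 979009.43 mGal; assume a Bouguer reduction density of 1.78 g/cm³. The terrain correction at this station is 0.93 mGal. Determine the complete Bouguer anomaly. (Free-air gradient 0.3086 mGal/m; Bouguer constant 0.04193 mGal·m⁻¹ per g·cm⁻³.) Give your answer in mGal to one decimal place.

Free-air correction = 0.3086 × 2104.0 = 649.29 mGal
Free-air anomaly = 978529.84 − 979009.43 + (649.29) = 169.70 mGal
Bouguer slab correction = 0.04193 × 1.78 × 2104.0 = 157.03 mGal
Simple Bouguer anomaly = 169.70 − (157.03) = 12.67 mGal
Complete Bouguer anomaly = 12.67 + 0.93 = 13.60 mGal

13.6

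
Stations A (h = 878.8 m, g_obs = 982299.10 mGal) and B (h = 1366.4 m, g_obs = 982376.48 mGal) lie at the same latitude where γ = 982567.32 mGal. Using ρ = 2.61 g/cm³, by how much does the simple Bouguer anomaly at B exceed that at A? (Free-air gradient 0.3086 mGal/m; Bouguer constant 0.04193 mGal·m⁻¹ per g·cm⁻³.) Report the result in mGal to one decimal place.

174.5

Δg_SB(A) = 982299.10 − 982567.32 + 0.3086×878.8 − 0.04193×2.61×878.8 = -93.20 mGal
Δg_SB(B) = 982376.48 − 982567.32 + 0.3086×1366.4 − 0.04193×2.61×1366.4 = 81.30 mGal
Difference = 81.30 − (-93.20) = 174.50 mGal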